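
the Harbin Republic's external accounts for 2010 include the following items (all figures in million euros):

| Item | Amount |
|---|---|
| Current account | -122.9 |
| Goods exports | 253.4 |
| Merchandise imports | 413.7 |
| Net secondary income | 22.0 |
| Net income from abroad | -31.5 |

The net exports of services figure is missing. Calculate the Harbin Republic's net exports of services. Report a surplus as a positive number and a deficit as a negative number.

Current account = goods balance + services balance + net primary income + net secondary income
Sum of the known components = -169.8
Net exports of services = CA - (known components) = -122.9 - (-169.8) = 46.9

46.9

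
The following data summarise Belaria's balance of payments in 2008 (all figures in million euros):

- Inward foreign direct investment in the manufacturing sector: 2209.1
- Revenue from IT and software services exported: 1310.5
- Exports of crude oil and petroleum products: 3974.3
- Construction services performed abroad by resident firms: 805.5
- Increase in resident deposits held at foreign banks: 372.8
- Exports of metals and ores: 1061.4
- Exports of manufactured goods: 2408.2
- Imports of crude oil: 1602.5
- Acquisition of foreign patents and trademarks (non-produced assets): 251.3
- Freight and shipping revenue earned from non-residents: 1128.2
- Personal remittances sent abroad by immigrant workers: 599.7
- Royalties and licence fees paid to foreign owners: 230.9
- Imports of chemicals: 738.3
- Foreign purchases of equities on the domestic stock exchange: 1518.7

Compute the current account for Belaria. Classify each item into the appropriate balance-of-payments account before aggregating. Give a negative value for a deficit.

7516.7

Goods: 2408.2 - 1602.5 + 1061.4 + 3974.3 - 738.3 = 5103.1
Services: 1310.5 + 805.5 + 1128.2 - 230.9 = 3013.3
Secondary income: -599.7
Current account = 5103.1 + 3013.3 + (-599.7) = 7516.7
(Excluded from the current account — financial account: inward foreign direct investment in the manufacturing sector 2209.1, increase in resident deposits held at foreign banks 372.8, foreign purchases of equities on the domestic stock exchange 1518.7; capital account: acquisition of foreign patents and trademarks (non-produced assets) 251.3.)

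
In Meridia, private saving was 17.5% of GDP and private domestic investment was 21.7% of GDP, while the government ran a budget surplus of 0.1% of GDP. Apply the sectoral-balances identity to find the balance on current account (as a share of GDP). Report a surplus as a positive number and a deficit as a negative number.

By the sectoral-balances identity, CA = (S_private - I) + (T - G).
Private balance = 17.5 - 21.7 = -4.2
Government balance (T - G) = 0.1
CA = -4.2 + 0.1 = -4.1

-4.1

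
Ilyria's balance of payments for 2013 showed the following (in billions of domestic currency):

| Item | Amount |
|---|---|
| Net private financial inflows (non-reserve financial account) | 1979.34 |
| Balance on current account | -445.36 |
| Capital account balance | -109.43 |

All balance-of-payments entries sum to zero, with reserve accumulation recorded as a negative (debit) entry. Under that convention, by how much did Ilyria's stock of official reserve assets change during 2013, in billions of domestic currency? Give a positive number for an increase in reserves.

1424.55

Official reserve transactions balance = -((-445.36) + (-109.43) + 1979.34) = -1424.55
An accumulation of reserves is recorded as a debit (negative entry), so the change in the stock of reserves is the negative of that balance.
Change in official reserves = -(-1424.55) = 1424.55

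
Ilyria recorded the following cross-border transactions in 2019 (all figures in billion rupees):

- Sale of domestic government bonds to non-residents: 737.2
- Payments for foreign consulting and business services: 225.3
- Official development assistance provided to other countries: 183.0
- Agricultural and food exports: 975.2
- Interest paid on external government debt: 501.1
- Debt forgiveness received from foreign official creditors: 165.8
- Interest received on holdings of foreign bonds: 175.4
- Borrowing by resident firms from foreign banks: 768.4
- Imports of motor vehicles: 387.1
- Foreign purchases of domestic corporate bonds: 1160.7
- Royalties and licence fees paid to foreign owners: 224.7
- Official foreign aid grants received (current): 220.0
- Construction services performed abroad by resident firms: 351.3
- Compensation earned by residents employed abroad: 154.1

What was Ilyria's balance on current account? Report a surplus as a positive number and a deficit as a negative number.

Goods: -387.1 + 975.2 = 588.1
Services: 351.3 - 224.7 - 225.3 = -98.7
Primary income: 154.1 - 501.1 + 175.4 = -171.6
Secondary income: -183.0 + 220.0 = 37.0
Current account = 588.1 + (-98.7) + (-171.6) + 37.0 = 354.8
(Excluded from the current account — financial account: sale of domestic government bonds to non-residents 737.2, borrowing by resident firms from foreign banks 768.4, foreign purchases of domestic corporate bonds 1160.7; capital account: debt forgiveness received from foreign official creditors 165.8.)

354.8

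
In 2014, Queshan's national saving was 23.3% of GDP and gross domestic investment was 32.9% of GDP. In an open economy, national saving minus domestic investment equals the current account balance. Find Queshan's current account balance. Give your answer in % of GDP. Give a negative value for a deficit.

-9.6

CA = S - I = 23.3 - 32.9 = -9.6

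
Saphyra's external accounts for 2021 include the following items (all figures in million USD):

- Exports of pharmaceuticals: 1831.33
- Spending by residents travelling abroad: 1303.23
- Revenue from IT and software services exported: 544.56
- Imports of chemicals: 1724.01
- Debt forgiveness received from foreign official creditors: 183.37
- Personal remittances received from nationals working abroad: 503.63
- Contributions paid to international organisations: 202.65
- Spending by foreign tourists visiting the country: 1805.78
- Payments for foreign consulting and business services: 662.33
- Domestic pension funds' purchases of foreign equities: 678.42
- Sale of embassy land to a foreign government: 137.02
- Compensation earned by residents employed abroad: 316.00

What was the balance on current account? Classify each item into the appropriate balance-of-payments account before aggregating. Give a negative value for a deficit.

Goods: 1831.33 - 1724.01 = 107.32
Services: 1805.78 - 1303.23 + 544.56 - 662.33 = 384.78
Primary income: 316.00
Secondary income: 503.63 - 202.65 = 300.98
Current account = 107.32 + 384.78 + 316.00 + 300.98 = 1109.08
(Excluded from the current account — capital account: debt forgiveness received from foreign official creditors 183.37, sale of embassy land to a foreign government 137.02; financial account: domestic pension funds' purchases of foreign equities 678.42.)

1109.08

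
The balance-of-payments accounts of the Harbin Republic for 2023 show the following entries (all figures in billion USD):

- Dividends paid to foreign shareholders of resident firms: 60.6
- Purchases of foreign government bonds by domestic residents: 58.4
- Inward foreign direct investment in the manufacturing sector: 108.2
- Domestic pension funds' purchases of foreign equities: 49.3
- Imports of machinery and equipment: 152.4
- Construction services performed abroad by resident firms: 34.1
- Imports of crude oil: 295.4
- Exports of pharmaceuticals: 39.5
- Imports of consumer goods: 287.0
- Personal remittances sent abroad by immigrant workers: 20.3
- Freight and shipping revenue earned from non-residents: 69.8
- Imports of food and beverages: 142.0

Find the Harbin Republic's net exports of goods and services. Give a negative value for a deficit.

Goods: -142.0 - 152.4 + 39.5 - 287.0 - 295.4 = -837.3
Services: 69.8 + 34.1 = 103.9
Trade balance = -837.3 + 103.9 = -733.4
(Excluded from the trade balance — primary income: dividends paid to foreign shareholders of resident firms 60.6; financial account: purchases of foreign government bonds by domestic residents 58.4, inward foreign direct investment in the manufacturing sector 108.2, domestic pension funds' purchases of foreign equities 49.3; secondary income: personal remittances sent abroad by immigrant workers 20.3.)

-733.4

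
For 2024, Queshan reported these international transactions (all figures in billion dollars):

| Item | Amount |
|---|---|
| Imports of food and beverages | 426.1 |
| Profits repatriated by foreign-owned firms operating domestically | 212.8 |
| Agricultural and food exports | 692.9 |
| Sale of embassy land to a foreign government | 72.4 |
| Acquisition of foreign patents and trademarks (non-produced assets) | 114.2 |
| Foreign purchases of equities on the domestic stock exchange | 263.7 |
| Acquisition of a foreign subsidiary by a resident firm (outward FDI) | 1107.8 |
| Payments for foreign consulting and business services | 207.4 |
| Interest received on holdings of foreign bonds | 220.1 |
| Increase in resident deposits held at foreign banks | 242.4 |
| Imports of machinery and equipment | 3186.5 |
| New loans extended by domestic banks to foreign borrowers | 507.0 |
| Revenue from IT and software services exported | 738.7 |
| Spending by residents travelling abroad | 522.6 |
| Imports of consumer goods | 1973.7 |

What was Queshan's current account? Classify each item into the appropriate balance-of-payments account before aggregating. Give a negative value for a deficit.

Goods: -1973.7 + 692.9 - 426.1 - 3186.5 = -4893.4
Services: 738.7 - 522.6 - 207.4 = 8.7
Primary income: -212.8 + 220.1 = 7.3
Current account = (-4893.4) + 8.7 + 7.3 = -4877.4
(Excluded from the current account — capital account: sale of embassy land to a foreign government 72.4, acquisition of foreign patents and trademarks (non-produced assets) 114.2; financial account: foreign purchases of equities on the domestic stock exchange 263.7, acquisition of a foreign subsidiary by a resident firm (outward FDI) 1107.8, increase in resident deposits held at foreign banks 242.4, new loans extended by domestic banks to foreign borrowers 507.0.)

-4877.4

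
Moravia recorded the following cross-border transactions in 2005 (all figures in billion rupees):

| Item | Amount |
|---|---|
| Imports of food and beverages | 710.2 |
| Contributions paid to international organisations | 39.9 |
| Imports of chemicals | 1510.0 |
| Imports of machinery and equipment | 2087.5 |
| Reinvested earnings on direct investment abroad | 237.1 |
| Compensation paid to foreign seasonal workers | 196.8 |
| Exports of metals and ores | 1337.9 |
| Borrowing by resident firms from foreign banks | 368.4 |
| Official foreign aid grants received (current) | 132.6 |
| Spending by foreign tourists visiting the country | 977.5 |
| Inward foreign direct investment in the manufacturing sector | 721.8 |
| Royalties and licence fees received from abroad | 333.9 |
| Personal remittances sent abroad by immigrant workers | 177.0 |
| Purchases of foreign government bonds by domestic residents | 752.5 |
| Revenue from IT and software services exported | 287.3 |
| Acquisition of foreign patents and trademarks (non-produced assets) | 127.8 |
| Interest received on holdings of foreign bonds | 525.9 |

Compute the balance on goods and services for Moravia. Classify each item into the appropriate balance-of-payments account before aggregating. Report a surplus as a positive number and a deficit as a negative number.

-1371.1

Goods: -1510.0 + 1337.9 - 710.2 - 2087.5 = -2969.8
Services: 287.3 + 977.5 + 333.9 = 1598.7
Trade balance = -2969.8 + 1598.7 = -1371.1
(Excluded from the trade balance — secondary income: contributions paid to international organisations 39.9, official foreign aid grants received (current) 132.6, personal remittances sent abroad by immigrant workers 177.0; primary income: reinvested earnings on direct investment abroad 237.1, compensation paid to foreign seasonal workers 196.8, interest received on holdings of foreign bonds 525.9; financial account: borrowing by resident firms from foreign banks 368.4, inward foreign direct investment in the manufacturing sector 721.8, purchases of foreign government bonds by domestic residents 752.5; capital account: acquisition of foreign patents and trademarks (non-produced assets) 127.8.)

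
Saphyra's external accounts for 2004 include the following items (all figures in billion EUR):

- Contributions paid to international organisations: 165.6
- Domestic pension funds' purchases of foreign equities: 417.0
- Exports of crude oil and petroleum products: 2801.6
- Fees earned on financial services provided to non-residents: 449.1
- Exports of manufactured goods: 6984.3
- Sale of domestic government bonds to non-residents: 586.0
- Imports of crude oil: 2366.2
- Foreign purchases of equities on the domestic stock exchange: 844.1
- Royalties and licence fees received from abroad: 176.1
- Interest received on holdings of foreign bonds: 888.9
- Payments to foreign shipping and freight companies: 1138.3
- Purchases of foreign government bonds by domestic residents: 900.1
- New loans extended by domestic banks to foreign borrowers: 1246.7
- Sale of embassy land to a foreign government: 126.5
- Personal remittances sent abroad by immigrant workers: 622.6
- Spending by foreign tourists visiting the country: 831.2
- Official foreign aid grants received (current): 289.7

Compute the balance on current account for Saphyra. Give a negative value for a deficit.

Goods: 6984.3 + 2801.6 - 2366.2 = 7419.7
Services: 176.1 - 1138.3 + 449.1 + 831.2 = 318.1
Primary income: 888.9
Secondary income: 289.7 - 622.6 - 165.6 = -498.5
Current account = 7419.7 + 318.1 + 888.9 + (-498.5) = 8128.2
(Excluded from the current account — financial account: domestic pension funds' purchases of foreign equities 417.0, sale of domestic government bonds to non-residents 586.0, foreign purchases of equities on the domestic stock exchange 844.1, purchases of foreign government bonds by domestic residents 900.1, new loans extended by domestic banks to foreign borrowers 1246.7; capital account: sale of embassy land to a foreign government 126.5.)

8128.2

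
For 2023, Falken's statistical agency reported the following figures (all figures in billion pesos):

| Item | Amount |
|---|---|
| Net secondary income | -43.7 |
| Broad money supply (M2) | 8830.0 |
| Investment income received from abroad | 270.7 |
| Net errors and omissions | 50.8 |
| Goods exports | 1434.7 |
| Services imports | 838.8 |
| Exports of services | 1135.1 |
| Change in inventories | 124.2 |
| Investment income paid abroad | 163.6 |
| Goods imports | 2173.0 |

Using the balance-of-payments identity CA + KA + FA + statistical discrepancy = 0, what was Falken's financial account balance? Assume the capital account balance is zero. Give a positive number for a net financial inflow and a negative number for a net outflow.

Goods balance = 1434.7 - 2173.0 = -738.3
Services balance = 1135.1 - 838.8 = 296.3
Trade balance (goods + services) = -738.3 + 296.3 = -442.0
Net primary income = 270.7 - 163.6 = 107.1
Net secondary income = -43.7
Current account = -442.0 + 107.1 + (-43.7) = -378.6
Financial account = -(-378.6 + 50.8) = 327.8

327.8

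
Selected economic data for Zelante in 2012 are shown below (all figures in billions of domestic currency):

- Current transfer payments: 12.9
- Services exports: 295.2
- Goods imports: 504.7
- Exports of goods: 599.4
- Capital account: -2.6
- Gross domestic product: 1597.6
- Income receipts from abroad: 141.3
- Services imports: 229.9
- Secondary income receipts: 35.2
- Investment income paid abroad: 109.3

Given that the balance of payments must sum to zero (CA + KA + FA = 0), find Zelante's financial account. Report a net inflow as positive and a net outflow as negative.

Goods balance = 599.4 - 504.7 = 94.7
Services balance = 295.2 - 229.9 = 65.3
Trade balance (goods + services) = 94.7 + 65.3 = 160.0
Net primary income = 141.3 - 109.3 = 32.0
Net secondary income = 35.2 - 12.9 = 22.3
Current account = 160.0 + 32.0 + 22.3 = 214.3
Financial account = -(214.3 + (-2.6)) = -211.7

-211.7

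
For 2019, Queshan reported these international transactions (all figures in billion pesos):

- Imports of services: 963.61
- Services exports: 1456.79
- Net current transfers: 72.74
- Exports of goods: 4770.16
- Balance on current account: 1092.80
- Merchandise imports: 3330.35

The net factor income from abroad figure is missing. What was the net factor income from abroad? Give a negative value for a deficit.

-912.93

Current account = goods balance + services balance + net primary income + net secondary income
Sum of the known components = 2005.73
Net factor income from abroad = CA - (known components) = 1092.80 - 2005.73 = -912.93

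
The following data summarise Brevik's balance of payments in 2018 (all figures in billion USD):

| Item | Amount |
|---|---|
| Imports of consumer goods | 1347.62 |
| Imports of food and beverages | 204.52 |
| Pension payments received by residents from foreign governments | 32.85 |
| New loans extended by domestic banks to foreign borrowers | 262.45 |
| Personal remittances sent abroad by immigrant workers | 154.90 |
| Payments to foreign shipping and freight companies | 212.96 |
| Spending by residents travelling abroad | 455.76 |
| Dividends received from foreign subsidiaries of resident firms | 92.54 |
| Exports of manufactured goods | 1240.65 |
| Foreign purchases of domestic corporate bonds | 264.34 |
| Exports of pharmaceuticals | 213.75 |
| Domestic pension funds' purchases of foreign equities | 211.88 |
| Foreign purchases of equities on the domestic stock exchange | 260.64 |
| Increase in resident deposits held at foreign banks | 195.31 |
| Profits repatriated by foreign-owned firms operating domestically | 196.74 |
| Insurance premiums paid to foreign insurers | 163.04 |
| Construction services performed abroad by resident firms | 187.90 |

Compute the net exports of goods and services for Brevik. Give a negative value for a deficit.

-741.60

Goods: -1347.62 - 204.52 + 1240.65 + 213.75 = -97.74
Services: -163.04 + 187.90 - 212.96 - 455.76 = -643.86
Trade balance = -97.74 + (-643.86) = -741.60
(Excluded from the trade balance — secondary income: pension payments received by residents from foreign governments 32.85, personal remittances sent abroad by immigrant workers 154.90; financial account: new loans extended by domestic banks to foreign borrowers 262.45, foreign purchases of domestic corporate bonds 264.34, domestic pension funds' purchases of foreign equities 211.88, foreign purchases of equities on the domestic stock exchange 260.64, increase in resident deposits held at foreign banks 195.31; primary income: dividends received from foreign subsidiaries of resident firms 92.54, profits repatriated by foreign-owned firms operating domestically 196.74.)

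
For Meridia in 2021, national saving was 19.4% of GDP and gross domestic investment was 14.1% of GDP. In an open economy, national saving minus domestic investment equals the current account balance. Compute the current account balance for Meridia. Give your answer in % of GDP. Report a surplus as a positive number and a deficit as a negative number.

5.3

CA = S - I = 19.4 - 14.1 = 5.3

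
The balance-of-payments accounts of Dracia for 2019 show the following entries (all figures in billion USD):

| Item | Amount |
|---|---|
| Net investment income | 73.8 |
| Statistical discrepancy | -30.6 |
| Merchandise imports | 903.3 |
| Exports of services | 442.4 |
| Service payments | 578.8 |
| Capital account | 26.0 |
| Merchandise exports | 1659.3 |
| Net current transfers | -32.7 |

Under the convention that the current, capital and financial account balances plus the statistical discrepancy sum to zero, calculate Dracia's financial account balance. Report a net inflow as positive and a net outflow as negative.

-656.1

Goods balance = 1659.3 - 903.3 = 756.0
Services balance = 442.4 - 578.8 = -136.4
Trade balance (goods + services) = 756.0 + (-136.4) = 619.6
Net primary income = 73.8
Net secondary income = -32.7
Current account = 619.6 + 73.8 + (-32.7) = 660.7
Financial account = -(660.7 + 26.0 + (-30.6)) = -656.1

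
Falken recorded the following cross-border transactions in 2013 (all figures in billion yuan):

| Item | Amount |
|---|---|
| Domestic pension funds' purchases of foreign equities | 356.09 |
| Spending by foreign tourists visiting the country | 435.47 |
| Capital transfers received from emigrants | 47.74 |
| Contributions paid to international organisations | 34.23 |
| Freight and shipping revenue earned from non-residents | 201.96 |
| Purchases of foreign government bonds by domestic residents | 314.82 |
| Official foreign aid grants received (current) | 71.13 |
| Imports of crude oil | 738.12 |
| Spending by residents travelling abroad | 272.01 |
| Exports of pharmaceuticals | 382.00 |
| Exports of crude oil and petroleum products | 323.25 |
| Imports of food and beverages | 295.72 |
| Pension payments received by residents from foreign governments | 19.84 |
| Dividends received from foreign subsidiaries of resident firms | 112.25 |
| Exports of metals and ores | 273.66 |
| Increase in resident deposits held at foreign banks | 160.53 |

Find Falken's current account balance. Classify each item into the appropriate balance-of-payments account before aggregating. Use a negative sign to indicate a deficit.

Goods: 382.00 + 323.25 + 273.66 - 295.72 - 738.12 = -54.93
Services: 201.96 - 272.01 + 435.47 = 365.42
Primary income: 112.25
Secondary income: 71.13 + 19.84 - 34.23 = 56.74
Current account = (-54.93) + 365.42 + 112.25 + 56.74 = 479.48
(Excluded from the current account — financial account: domestic pension funds' purchases of foreign equities 356.09, purchases of foreign government bonds by domestic residents 314.82, increase in resident deposits held at foreign banks 160.53; capital account: capital transfers received from emigrants 47.74.)

479.48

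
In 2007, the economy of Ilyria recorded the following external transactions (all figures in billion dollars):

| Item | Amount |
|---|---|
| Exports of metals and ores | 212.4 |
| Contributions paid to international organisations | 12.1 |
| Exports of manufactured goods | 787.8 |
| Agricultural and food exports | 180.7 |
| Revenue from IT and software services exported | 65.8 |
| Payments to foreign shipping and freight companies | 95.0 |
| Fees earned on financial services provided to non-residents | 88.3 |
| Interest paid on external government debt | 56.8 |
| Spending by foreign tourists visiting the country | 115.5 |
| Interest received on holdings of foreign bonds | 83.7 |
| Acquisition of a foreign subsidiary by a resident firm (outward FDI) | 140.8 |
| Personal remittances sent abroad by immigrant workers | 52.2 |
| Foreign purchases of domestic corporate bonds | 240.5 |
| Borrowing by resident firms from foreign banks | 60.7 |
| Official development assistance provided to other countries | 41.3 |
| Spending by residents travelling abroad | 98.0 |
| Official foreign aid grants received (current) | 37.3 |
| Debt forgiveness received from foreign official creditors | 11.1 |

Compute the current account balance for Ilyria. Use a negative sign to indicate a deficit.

1216.1

Goods: 212.4 + 180.7 + 787.8 = 1180.9
Services: -98.0 + 65.8 - 95.0 + 88.3 + 115.5 = 76.6
Primary income: 83.7 - 56.8 = 26.9
Secondary income: -12.1 + 37.3 - 41.3 - 52.2 = -68.3
Current account = 1180.9 + 76.6 + 26.9 + (-68.3) = 1216.1
(Excluded from the current account — financial account: acquisition of a foreign subsidiary by a resident firm (outward FDI) 140.8, foreign purchases of domestic corporate bonds 240.5, borrowing by resident firms from foreign banks 60.7; capital account: debt forgiveness received from foreign official creditors 11.1.)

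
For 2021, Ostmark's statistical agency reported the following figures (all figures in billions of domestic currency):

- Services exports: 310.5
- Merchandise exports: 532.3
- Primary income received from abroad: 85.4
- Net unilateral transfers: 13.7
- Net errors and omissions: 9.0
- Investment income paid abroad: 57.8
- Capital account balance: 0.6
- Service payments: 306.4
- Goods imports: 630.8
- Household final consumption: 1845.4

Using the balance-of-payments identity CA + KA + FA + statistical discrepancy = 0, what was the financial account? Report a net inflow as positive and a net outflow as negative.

Goods balance = 532.3 - 630.8 = -98.5
Services balance = 310.5 - 306.4 = 4.1
Trade balance (goods + services) = -98.5 + 4.1 = -94.4
Net primary income = 85.4 - 57.8 = 27.6
Net secondary income = 13.7
Current account = -94.4 + 27.6 + 13.7 = -53.1
Financial account = -(-53.1 + 0.6 + 9.0) = 43.5

43.5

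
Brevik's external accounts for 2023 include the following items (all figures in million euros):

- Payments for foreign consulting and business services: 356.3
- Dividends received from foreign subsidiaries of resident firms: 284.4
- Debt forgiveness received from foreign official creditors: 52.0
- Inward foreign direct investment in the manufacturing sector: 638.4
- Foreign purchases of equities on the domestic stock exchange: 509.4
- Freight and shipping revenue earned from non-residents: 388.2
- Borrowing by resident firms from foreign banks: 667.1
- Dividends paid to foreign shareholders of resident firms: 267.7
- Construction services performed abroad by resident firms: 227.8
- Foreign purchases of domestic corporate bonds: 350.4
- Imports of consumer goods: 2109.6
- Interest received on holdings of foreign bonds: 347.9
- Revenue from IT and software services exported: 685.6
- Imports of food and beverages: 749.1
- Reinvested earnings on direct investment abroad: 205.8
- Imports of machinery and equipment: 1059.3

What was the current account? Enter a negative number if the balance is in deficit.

Goods: -2109.6 - 749.1 - 1059.3 = -3918.0
Services: 388.2 + 227.8 - 356.3 + 685.6 = 945.3
Primary income: 205.8 + 347.9 - 267.7 + 284.4 = 570.4
Current account = (-3918.0) + 945.3 + 570.4 = -2402.3
(Excluded from the current account — capital account: debt forgiveness received from foreign official creditors 52.0; financial account: inward foreign direct investment in the manufacturing sector 638.4, foreign purchases of equities on the domestic stock exchange 509.4, borrowing by resident firms from foreign banks 667.1, foreign purchases of domestic corporate bonds 350.4.)

-2402.3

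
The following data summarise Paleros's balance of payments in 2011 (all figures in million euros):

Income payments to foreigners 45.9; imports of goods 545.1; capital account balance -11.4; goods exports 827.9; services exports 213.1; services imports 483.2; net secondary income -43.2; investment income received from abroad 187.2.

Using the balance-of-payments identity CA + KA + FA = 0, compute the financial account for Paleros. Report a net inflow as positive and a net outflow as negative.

Goods balance = 827.9 - 545.1 = 282.8
Services balance = 213.1 - 483.2 = -270.1
Trade balance (goods + services) = 282.8 + (-270.1) = 12.7
Net primary income = 187.2 - 45.9 = 141.3
Net secondary income = -43.2
Current account = 12.7 + 141.3 + (-43.2) = 110.8
Financial account = -(110.8 + (-11.4)) = -99.4

-99.4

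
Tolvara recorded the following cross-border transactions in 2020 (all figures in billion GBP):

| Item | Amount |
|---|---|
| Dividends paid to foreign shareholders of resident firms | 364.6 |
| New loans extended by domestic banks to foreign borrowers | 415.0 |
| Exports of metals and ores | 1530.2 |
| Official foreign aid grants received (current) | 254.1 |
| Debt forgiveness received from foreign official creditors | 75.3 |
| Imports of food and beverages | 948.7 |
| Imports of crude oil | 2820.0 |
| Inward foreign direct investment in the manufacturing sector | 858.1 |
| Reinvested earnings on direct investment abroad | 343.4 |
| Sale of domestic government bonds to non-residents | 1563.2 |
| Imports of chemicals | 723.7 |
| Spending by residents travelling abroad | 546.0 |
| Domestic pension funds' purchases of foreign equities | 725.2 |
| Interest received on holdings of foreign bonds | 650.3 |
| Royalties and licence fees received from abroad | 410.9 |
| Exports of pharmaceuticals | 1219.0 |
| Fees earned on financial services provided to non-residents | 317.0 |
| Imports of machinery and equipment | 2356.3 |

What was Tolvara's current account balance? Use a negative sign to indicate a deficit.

-3034.4

Goods: -2820.0 - 2356.3 + 1530.2 - 723.7 - 948.7 + 1219.0 = -4099.5
Services: 317.0 + 410.9 - 546.0 = 181.9
Primary income: 343.4 + 650.3 - 364.6 = 629.1
Secondary income: 254.1
Current account = (-4099.5) + 181.9 + 629.1 + 254.1 = -3034.4
(Excluded from the current account — financial account: new loans extended by domestic banks to foreign borrowers 415.0, inward foreign direct investment in the manufacturing sector 858.1, sale of domestic government bonds to non-residents 1563.2, domestic pension funds' purchases of foreign equities 725.2; capital account: debt forgiveness received from foreign official creditors 75.3.)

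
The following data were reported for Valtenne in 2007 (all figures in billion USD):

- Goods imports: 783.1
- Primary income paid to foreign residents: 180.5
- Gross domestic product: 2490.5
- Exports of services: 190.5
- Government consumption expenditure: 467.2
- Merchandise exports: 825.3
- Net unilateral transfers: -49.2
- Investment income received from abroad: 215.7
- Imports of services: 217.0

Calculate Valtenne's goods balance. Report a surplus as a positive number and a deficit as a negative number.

Goods balance = 825.3 - 783.1 = 42.2

42.2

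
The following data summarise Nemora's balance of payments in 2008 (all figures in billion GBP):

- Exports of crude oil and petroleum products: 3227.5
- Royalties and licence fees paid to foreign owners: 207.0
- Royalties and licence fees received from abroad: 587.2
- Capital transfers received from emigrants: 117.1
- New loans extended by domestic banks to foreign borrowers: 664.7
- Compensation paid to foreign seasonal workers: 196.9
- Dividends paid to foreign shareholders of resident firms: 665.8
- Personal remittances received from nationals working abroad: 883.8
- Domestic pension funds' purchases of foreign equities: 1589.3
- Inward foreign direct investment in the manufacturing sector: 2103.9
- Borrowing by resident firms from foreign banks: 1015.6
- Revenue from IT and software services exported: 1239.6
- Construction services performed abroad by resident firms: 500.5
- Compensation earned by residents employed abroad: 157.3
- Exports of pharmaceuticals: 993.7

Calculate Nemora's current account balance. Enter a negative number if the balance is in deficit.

Goods: 993.7 + 3227.5 = 4221.2
Services: 587.2 + 1239.6 + 500.5 - 207.0 = 2120.3
Primary income: 157.3 - 665.8 - 196.9 = -705.4
Secondary income: 883.8
Current account = 4221.2 + 2120.3 + (-705.4) + 883.8 = 6519.9
(Excluded from the current account — capital account: capital transfers received from emigrants 117.1; financial account: new loans extended by domestic banks to foreign borrowers 664.7, domestic pension funds' purchases of foreign equities 1589.3, inward foreign direct investment in the manufacturing sector 2103.9, borrowing by resident firms from foreign banks 1015.6.)

6519.9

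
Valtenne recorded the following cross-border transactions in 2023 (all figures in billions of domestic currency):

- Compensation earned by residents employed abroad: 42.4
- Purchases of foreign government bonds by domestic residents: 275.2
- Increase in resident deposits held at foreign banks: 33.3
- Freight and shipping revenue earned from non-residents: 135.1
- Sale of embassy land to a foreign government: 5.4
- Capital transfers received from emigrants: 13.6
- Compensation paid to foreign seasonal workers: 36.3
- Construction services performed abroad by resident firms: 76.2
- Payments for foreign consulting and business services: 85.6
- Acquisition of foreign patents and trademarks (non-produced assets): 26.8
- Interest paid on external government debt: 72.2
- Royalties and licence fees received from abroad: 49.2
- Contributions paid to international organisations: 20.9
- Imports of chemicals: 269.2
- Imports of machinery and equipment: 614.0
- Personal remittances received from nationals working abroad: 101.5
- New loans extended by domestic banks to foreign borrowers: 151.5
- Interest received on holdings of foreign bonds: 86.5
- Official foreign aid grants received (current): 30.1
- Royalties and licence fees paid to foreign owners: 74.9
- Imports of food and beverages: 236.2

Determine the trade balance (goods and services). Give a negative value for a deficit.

Goods: -236.2 - 269.2 - 614.0 = -1119.4
Services: 135.1 + 49.2 - 74.9 + 76.2 - 85.6 = 100.0
Trade balance = -1119.4 + 100.0 = -1019.4
(Excluded from the trade balance — primary income: compensation earned by residents employed abroad 42.4, compensation paid to foreign seasonal workers 36.3, interest paid on external government debt 72.2, interest received on holdings of foreign bonds 86.5; financial account: purchases of foreign government bonds by domestic residents 275.2, increase in resident deposits held at foreign banks 33.3, new loans extended by domestic banks to foreign borrowers 151.5; capital account: sale of embassy land to a foreign government 5.4, capital transfers received from emigrants 13.6, acquisition of foreign patents and trademarks (non-produced assets) 26.8; secondary income: contributions paid to international organisations 20.9, personal remittances received from nationals working abroad 101.5, official foreign aid grants received (current) 30.1.)

-1019.4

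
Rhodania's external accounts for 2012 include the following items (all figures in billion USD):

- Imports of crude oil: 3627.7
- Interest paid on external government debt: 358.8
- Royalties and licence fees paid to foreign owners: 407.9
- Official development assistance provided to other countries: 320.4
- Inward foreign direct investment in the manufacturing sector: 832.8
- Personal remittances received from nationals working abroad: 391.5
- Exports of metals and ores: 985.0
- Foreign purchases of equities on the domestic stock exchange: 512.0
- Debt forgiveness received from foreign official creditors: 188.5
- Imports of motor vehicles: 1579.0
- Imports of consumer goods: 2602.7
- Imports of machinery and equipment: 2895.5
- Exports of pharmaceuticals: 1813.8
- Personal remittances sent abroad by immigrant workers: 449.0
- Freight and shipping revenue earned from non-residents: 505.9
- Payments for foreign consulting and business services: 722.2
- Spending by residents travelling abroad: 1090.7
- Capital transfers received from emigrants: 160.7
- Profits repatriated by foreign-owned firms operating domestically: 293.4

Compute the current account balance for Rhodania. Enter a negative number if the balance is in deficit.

Goods: 985.0 - 2895.5 - 2602.7 - 3627.7 - 1579.0 + 1813.8 = -7906.1
Services: -407.9 - 722.2 + 505.9 - 1090.7 = -1714.9
Primary income: -293.4 - 358.8 = -652.2
Secondary income: -320.4 + 391.5 - 449.0 = -377.9
Current account = (-7906.1) + (-1714.9) + (-652.2) + (-377.9) = -10651.1
(Excluded from the current account — financial account: inward foreign direct investment in the manufacturing sector 832.8, foreign purchases of equities on the domestic stock exchange 512.0; capital account: debt forgiveness received from foreign official creditors 188.5, capital transfers received from emigrants 160.7.)

-10651.1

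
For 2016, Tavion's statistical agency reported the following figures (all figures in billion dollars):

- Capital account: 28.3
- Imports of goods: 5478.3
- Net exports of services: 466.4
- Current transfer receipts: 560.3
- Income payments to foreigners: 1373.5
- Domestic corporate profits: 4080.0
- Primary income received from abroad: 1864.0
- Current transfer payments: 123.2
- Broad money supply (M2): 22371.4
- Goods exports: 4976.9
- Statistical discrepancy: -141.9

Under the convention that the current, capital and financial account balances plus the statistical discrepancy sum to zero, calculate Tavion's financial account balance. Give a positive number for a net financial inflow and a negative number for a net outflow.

-779.0

Goods balance = 4976.9 - 5478.3 = -501.4
Services balance = 466.4
Trade balance (goods + services) = -501.4 + 466.4 = -35.0
Net primary income = 1864.0 - 1373.5 = 490.5
Net secondary income = 560.3 - 123.2 = 437.1
Current account = -35.0 + 490.5 + 437.1 = 892.6
Financial account = -(892.6 + 28.3 + (-141.9)) = -779.0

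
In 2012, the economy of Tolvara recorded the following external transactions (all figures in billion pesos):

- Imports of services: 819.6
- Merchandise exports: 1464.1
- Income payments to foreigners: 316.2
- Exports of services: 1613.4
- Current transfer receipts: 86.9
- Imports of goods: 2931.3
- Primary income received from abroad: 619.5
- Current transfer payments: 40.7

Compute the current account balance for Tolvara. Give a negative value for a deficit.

Goods balance = 1464.1 - 2931.3 = -1467.2
Services balance = 1613.4 - 819.6 = 793.8
Trade balance (goods + services) = -1467.2 + 793.8 = -673.4
Net primary income = 619.5 - 316.2 = 303.3
Net secondary income = 86.9 - 40.7 = 46.2
Current account = -673.4 + 303.3 + 46.2 = -323.9

-323.9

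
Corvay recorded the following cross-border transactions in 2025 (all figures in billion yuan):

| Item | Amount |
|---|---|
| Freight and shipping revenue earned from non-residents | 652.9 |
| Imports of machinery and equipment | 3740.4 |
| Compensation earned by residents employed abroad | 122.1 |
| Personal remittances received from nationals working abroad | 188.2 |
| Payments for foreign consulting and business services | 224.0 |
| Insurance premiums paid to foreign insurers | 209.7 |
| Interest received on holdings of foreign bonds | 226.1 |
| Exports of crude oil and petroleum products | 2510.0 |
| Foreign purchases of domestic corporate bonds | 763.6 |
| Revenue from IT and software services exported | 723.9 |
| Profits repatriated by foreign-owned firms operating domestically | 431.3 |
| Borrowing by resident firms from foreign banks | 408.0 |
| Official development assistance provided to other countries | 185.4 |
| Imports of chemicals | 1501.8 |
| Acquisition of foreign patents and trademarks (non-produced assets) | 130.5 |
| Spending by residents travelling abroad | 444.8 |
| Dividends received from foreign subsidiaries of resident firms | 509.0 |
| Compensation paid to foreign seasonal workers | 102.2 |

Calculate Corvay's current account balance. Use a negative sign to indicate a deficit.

-1907.4

Goods: 2510.0 - 1501.8 - 3740.4 = -2732.2
Services: -444.8 + 723.9 - 209.7 + 652.9 - 224.0 = 498.3
Primary income: 122.1 - 102.2 + 509.0 - 431.3 + 226.1 = 323.7
Secondary income: -185.4 + 188.2 = 2.8
Current account = (-2732.2) + 498.3 + 323.7 + 2.8 = -1907.4
(Excluded from the current account — financial account: foreign purchases of domestic corporate bonds 763.6, borrowing by resident firms from foreign banks 408.0; capital account: acquisition of foreign patents and trademarks (non-produced assets) 130.5.)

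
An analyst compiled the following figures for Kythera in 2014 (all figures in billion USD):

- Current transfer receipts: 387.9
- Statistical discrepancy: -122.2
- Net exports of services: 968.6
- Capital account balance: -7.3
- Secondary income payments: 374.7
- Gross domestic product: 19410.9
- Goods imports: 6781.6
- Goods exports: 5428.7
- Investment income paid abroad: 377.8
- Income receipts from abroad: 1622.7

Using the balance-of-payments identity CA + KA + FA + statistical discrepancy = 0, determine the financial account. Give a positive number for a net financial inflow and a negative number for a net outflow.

Goods balance = 5428.7 - 6781.6 = -1352.9
Services balance = 968.6
Trade balance (goods + services) = -1352.9 + 968.6 = -384.3
Net primary income = 1622.7 - 377.8 = 1244.9
Net secondary income = 387.9 - 374.7 = 13.2
Current account = -384.3 + 1244.9 + 13.2 = 873.8
Financial account = -(873.8 + (-7.3) + (-122.2)) = -744.3

-744.3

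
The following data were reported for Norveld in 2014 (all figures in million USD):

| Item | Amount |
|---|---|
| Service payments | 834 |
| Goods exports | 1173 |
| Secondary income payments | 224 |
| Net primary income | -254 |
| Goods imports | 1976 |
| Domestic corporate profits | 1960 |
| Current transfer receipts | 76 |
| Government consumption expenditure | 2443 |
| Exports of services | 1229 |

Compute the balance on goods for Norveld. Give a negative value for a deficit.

-803

Goods balance = 1173 - 1976 = -803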